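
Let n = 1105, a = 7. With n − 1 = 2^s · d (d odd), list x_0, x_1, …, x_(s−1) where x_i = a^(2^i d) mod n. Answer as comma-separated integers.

827, 1039, 1041, 781

n − 1 = 1104 = 2^4 · 69, so s = 4 and d = 69.
x_0 = 7^69 mod 1105 = 827.
x_1 = 827^2 mod 1105 = 1039.
x_2 = 1039^2 mod 1105 = 1041.
x_3 = 1041^2 mod 1105 = 781.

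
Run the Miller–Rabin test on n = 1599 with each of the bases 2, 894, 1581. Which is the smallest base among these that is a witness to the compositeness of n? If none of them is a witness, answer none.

2

n − 1 = 1598 = 2^1 · 799, so s = 1 and d = 799.
Base 2: x_0 = 2^799 mod 1599 = 1415. x_0 ∉ {1, 1598} and s = 1, so 2 is a Miller–Rabin witness and 1599 is composite.
Base 894: x_0 = 894^799 mod 1599 = 1440. x_0 ∉ {1, 1598} and s = 1, so 894 is a Miller–Rabin witness and 1599 is composite.
Base 1581: x_0 = 1581^799 mod 1599 = 681. x_0 ∉ {1, 1598} and s = 1, so 1581 is a Miller–Rabin witness and 1599 is composite.
The smallest witness among the given bases is 2.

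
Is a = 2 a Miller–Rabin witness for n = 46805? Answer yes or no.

n − 1 = 46804 = 2^2 · 11701, so s = 2 and d = 11701.
Repeated squaring mod 46805: 2^1 ≡ 2, 2^2 ≡ 4, 2^4 ≡ 16, 2^8 ≡ 256, 2^16 ≡ 18731, 2^32 ≡ 81, 2^64 ≡ 6561, 2^128 ≡ 32926, 2^256 ≡ 24066, 2^512 ≡ 7286, 2^1024 ≡ 8926, 2^2048 ≡ 11366, 2^4096 ≡ 4156, 2^8192 ≡ 1291.
11701 = 8192 + 2048 + 1024 + 256 + 128 + 32 + 16 + 4 + 1, so 2^11701 ≡ 1291·11366·8926·24066·32926·81·18731·16·2 ≡ 42737 (mod 46805).
x_0 = 2^11701 mod 46805 = 42737.
x_0 is neither 1 nor 46804, so continue squaring.
x_1 = 42737^2 mod 46805 = 26459.
Reached i = s−1 = 1 without hitting −1: 2 is a Miller–Rabin witness and 46805 is composite.

yes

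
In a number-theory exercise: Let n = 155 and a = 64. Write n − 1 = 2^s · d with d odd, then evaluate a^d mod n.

n − 1 = 154 = 2^1 · 77, so s = 1 and d = 77.
Repeated squaring mod 155: 64^1 ≡ 64, 64^2 ≡ 66, 64^4 ≡ 16, 64^8 ≡ 101, 64^16 ≡ 126, 64^32 ≡ 66, 64^64 ≡ 16.
77 = 64 + 8 + 4 + 1, so 64^77 ≡ 16·101·16·64 ≡ 4 (mod 155).

4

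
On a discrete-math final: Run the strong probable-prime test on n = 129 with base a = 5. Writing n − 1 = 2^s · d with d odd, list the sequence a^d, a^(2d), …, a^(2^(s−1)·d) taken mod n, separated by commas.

5, 25, 109, 13, 40, 52, 124

n − 1 = 128 = 2^7 · 1, so s = 7 and d = 1.
x_0 = 5^1 mod 129 = 5.
x_1 = 5^2 mod 129 = 25.
x_2 = 25^2 mod 129 = 109.
x_3 = 109^2 mod 129 = 13.
x_4 = 13^2 mod 129 = 40.
x_5 = 40^2 mod 129 = 52.
x_6 = 52^2 mod 129 = 124.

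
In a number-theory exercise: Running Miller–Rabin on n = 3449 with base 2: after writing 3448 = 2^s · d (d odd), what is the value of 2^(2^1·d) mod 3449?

n − 1 = 3448 = 2^3 · 431, so s = 3 and d = 431.
By repeated squaring, 2^431 ≡ 1 (mod 3449).
x_0 = 1.
x_1 = 1^2 mod 3449 = 1.

1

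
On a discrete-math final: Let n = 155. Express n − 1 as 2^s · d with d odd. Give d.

77

Halving: 154 → 77; 77 is odd.
So 154 = 2^1 · 77.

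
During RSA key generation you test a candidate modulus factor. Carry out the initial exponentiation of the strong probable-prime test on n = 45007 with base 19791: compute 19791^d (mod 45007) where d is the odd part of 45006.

n − 1 = 45006 = 2^1 · 22503, so s = 1 and d = 22503.
19791^22503 mod 45007 = 1.

1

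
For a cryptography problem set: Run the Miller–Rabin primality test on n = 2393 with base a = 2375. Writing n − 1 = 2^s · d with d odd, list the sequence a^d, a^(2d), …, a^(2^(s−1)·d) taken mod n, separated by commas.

971, 2392, 1

n − 1 = 2392 = 2^3 · 299, so s = 3 and d = 299.
x_0 = 2375^299 mod 2393 = 971.
x_1 = 971^2 mod 2393 = 2392.
x_2 = 2392^2 mod 2393 = 1.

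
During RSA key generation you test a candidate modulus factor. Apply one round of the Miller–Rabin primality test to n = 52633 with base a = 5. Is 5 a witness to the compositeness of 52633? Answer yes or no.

n − 1 = 52632 = 2^3 · 6579, so s = 3 and d = 6579.
Repeated squaring mod 52633: 5^1 ≡ 5, 5^2 ≡ 25, 5^4 ≡ 625, 5^8 ≡ 22194, 5^16 ≡ 34022, 5^32 ≡ 44181, 5^64 ≡ 13323, 5^128 ≡ 23853, 5^256 ≡ 2879, 5^512 ≡ 25260, 5^1024 ≡ 50374, 5^2048 ≡ 50313, 5^4096 ≡ 13834.
6579 = 4096 + 2048 + 256 + 128 + 32 + 16 + 2 + 1, so 5^6579 ≡ 13834·50313·2879·23853·44181·34022·25·5 ≡ 36770 (mod 52633).
x_0 = 5^6579 mod 52633 = 36770.
x_0 is neither 1 nor 52632, so continue squaring.
x_1 = 36770^2 mod 52633 = 49029.
x_2 = 49029^2 mod 52633 = 41098.
Reached i = s−1 = 2 without hitting −1: 5 is a Miller–Rabin witness and 52633 is composite.

yes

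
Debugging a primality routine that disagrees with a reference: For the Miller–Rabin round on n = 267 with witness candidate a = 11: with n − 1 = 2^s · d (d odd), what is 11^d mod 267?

n − 1 = 266 = 2^1 · 133, so s = 1 and d = 133.
Repeated squaring mod 267: 11^1 ≡ 11, 11^2 ≡ 121, 11^4 ≡ 223, 11^8 ≡ 67, 11^16 ≡ 217, 11^32 ≡ 97, 11^64 ≡ 64, 11^128 ≡ 91.
133 = 128 + 4 + 1, so 11^133 ≡ 91·223·11 ≡ 11 (mod 267).

11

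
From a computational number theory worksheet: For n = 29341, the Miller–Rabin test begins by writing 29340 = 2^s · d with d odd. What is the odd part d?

7335

Halving: 29340 → 14670 → 7335; 7335 is odd.
So 29340 = 2^2 · 7335.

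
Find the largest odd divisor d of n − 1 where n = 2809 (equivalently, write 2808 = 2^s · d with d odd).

Halving: 2808 → 1404 → 702 → 351; 351 is odd.
So 2808 = 2^3 · 351.

351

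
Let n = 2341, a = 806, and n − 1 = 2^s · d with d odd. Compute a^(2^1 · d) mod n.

n − 1 = 2340 = 2^2 · 585, so s = 2 and d = 585.
x_0 = 806^585 mod 2341 = 2188.
x_1 = 2188^2 mod 2341 = 2340.

2340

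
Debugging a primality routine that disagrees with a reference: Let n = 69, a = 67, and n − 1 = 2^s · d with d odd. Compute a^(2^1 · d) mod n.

25

n − 1 = 68 = 2^2 · 17, so s = 2 and d = 17.
x_0 = 67^17 mod 69 = 28.
x_1 = 28^2 mod 69 = 25.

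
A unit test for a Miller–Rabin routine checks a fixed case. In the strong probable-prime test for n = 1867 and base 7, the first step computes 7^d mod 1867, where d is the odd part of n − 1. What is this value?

n − 1 = 1866 = 2^1 · 933, so s = 1 and d = 933.
7^933 mod 1867 = 1.

1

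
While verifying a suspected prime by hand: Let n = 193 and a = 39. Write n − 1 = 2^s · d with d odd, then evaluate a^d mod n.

n − 1 = 192 = 2^6 · 3, so s = 6 and d = 3.
39^3 mod 193 = 68.

68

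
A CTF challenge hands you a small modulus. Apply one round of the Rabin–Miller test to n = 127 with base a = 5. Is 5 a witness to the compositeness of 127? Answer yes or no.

n − 1 = 126 = 2^1 · 63, so s = 1 and d = 63.
Repeated squaring mod 127: 5^1 ≡ 5, 5^2 ≡ 25, 5^4 ≡ 117, 5^8 ≡ 100, 5^16 ≡ 94, 5^32 ≡ 73.
63 = 32 + 16 + 8 + 4 + 2 + 1, so 5^63 ≡ 73·94·100·117·25·5 ≡ 126 (mod 127).
x_0 = 5^63 mod 127 = 126.
x_0 = 126 ≡ −1, so 5 is not a witness.

no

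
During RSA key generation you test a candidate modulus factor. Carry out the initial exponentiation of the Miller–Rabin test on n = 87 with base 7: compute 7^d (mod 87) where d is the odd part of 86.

7

n − 1 = 86 = 2^1 · 43, so s = 1 and d = 43.
7^43 mod 87 = 7.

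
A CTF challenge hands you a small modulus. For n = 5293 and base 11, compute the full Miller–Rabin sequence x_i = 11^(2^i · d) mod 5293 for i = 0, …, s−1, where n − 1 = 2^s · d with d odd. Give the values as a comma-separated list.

n − 1 = 5292 = 2^2 · 1323, so s = 2 and d = 1323.
x_0 = 11^1323 mod 5293 = 125.
x_1 = 125^2 mod 5293 = 5039.

125, 5039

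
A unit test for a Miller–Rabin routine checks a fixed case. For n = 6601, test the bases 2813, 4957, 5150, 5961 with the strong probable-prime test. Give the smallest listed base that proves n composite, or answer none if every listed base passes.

n − 1 = 6600 = 2^3 · 825, so s = 3 and d = 825.
Base 2813: x_0 = 2813^825 mod 6601 = 6600. x_0 = 6600 ≡ −1, so 2813 is not a witness.
Base 4957: x_0 = 4957^825 mod 6601 = 1. x_0 = 1, so 4957 is not a witness.
Base 5150: x_0 = 5150^825 mod 6601 = 6600. x_0 = 6600 ≡ −1, so 5150 is not a witness.
Base 5961: x_0 = 5961^825 mod 6601 = 1. x_0 = 1, so 5961 is not a witness.
No listed base is a witness for 6601.

none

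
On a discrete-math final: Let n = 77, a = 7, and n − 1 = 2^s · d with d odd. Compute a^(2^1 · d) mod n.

n − 1 = 76 = 2^2 · 19, so s = 2 and d = 19.
x_0 = 7^19 mod 77 = 63.
x_1 = 63^2 mod 77 = 42.

42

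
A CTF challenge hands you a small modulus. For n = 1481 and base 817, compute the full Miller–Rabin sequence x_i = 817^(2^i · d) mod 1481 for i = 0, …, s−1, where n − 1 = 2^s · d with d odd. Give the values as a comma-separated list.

1016, 1480, 1

n − 1 = 1480 = 2^3 · 185, so s = 3 and d = 185.
x_0 = 817^185 mod 1481 = 1016.
x_1 = 1016^2 mod 1481 = 1480.
x_2 = 1480^2 mod 1481 = 1.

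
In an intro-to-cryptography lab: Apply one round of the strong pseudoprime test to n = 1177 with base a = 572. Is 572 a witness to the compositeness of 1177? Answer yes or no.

yes

n − 1 = 1176 = 2^3 · 147, so s = 3 and d = 147.
x_0 = 572^147 mod 1177 = 583.
x_0 is neither 1 nor 1176, so continue squaring.
x_1 = 583^2 mod 1177 = 913.
x_2 = 913^2 mod 1177 = 253.
Reached i = s−1 = 2 without hitting −1: 572 is a Miller–Rabin witness and 1177 is composite.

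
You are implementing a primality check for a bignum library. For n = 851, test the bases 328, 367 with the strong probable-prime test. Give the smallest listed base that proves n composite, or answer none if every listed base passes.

n − 1 = 850 = 2^1 · 425, so s = 1 and d = 425.
Base 328: x_0 = 328^425 mod 851 = 187. x_0 ∉ {1, 850} and s = 1, so 328 is a Miller–Rabin witness and 851 is composite.
Base 367: x_0 = 367^425 mod 851 = 712. x_0 ∉ {1, 850} and s = 1, so 367 is a Miller–Rabin witness and 851 is composite.
The smallest witness among the given bases is 328.

328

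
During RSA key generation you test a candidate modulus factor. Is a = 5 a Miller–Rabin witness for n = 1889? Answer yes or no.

no

n − 1 = 1888 = 2^5 · 59, so s = 5 and d = 59.
x_0 = 5^59 mod 1889 = 200.
x_0 is neither 1 nor 1888, so continue squaring.
x_1 = 200^2 mod 1889 = 331.
x_2 = 331^2 mod 1889 = 1888.
x_2 ≡ −1, so 5 is not a witness.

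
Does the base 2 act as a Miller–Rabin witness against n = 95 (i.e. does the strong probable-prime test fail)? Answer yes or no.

n − 1 = 94 = 2^1 · 47, so s = 1 and d = 47.
x_0 = 2^47 mod 95 = 53.
x_0 ∉ {1, 94} and s = 1, so 2 is a Miller–Rabin witness and 95 is composite.

yes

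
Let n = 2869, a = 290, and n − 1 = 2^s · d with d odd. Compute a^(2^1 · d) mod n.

2747

n − 1 = 2868 = 2^2 · 717, so s = 2 and d = 717.
x_0 = 290^717 mod 2869 = 425.
x_1 = 425^2 mod 2869 = 2747.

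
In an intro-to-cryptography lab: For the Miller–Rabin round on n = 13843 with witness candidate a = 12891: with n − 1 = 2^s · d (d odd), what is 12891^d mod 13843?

9529

n − 1 = 13842 = 2^1 · 6921, so s = 1 and d = 6921.
By repeated squaring, 12891^6921 ≡ 9529 (mod 13843).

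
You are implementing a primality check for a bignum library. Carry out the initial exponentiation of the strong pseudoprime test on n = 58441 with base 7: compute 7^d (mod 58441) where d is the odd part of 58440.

n − 1 = 58440 = 2^3 · 7305, so s = 3 and d = 7305.
7^7305 mod 58441 = 18351.

18351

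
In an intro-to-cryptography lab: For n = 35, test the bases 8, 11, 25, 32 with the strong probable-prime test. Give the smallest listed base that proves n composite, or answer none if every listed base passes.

n − 1 = 34 = 2^1 · 17, so s = 1 and d = 17.
Base 8: x_0 = 8^17 mod 35 = 8. x_0 ∉ {1, 34} and s = 1, so 8 is a Miller–Rabin witness and 35 is composite.
Base 11: x_0 = 11^17 mod 35 = 16. x_0 ∉ {1, 34} and s = 1, so 11 is a Miller–Rabin witness and 35 is composite.
Base 25: x_0 = 25^17 mod 35 = 30. x_0 ∉ {1, 34} and s = 1, so 25 is a Miller–Rabin witness and 35 is composite.
Base 32: x_0 = 32^17 mod 35 = 2. x_0 ∉ {1, 34} and s = 1, so 32 is a Miller–Rabin witness and 35 is composite.
The smallest witness among the given bases is 8.

8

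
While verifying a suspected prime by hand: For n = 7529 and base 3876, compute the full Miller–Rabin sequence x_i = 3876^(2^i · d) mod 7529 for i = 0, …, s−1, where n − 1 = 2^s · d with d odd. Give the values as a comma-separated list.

n − 1 = 7528 = 2^3 · 941, so s = 3 and d = 941.
x_0 = 3876^941 mod 7529 = 1315.
x_1 = 1315^2 mod 7529 = 5084.
x_2 = 5084^2 mod 7529 = 7528.

1315, 5084, 7528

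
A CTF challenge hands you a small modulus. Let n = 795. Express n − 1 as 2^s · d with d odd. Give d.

397

Halving: 794 → 397; 397 is odd.
So 794 = 2^1 · 397.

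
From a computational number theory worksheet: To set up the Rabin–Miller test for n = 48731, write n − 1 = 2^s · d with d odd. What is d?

Halving: 48730 → 24365; 24365 is odd.
So 48730 = 2^1 · 24365.

24365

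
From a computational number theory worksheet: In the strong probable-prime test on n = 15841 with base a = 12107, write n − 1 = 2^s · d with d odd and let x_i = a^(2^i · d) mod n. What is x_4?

1

n − 1 = 15840 = 2^5 · 495, so s = 5 and d = 495.
x_0 = 12107^495 mod 15841 = 11159.
x_1 = 11159^2 mod 15841 = 13021.
x_2 = 13021^2 mod 15841 = 218.
x_3 = 218^2 mod 15841 = 1.
x_4 = 1^2 mod 15841 = 1.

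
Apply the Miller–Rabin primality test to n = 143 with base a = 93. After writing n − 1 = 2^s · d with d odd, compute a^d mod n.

137

n − 1 = 142 = 2^1 · 71, so s = 1 and d = 71.
93^71 mod 143 = 137.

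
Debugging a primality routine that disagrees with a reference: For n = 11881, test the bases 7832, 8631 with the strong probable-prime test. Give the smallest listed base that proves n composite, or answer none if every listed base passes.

n − 1 = 11880 = 2^3 · 1485, so s = 3 and d = 1485.
Base 7832: x_0 = 7832^1485 mod 11881 = 11880. x_0 = 11880 ≡ −1, so 7832 is not a witness.
Base 8631: x_0 = 8631^1485 mod 11881 = 11880. x_0 = 11880 ≡ −1, so 8631 is not a witness.
No listed base is a witness for 11881.

none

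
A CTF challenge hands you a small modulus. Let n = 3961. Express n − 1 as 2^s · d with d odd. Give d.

Halving: 3960 → 1980 → 990 → 495; 495 is odd.
So 3960 = 2^3 · 495.

495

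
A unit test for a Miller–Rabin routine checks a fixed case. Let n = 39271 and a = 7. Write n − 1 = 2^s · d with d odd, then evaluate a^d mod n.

30141

n − 1 = 39270 = 2^1 · 19635, so s = 1 and d = 19635.
7^19635 mod 39271 = 30141.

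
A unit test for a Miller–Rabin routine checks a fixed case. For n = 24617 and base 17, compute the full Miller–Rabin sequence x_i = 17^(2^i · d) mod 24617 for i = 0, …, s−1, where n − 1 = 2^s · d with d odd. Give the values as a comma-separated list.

9419, 22510, 8389

n − 1 = 24616 = 2^3 · 3077, so s = 3 and d = 3077.
x_0 = 17^3077 mod 24617 = 9419.
x_1 = 9419^2 mod 24617 = 22510.
x_2 = 22510^2 mod 24617 = 8389.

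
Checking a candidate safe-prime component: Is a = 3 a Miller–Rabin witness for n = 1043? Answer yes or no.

yes

n − 1 = 1042 = 2^1 · 521, so s = 1 and d = 521.
Repeated squaring mod 1043: 3^1 ≡ 3, 3^2 ≡ 9, 3^4 ≡ 81, 3^8 ≡ 303, 3^16 ≡ 25, 3^32 ≡ 625, 3^64 ≡ 543, 3^128 ≡ 723, 3^256 ≡ 186, 3^512 ≡ 177.
521 = 512 + 8 + 1, so 3^521 ≡ 177·303·3 ≡ 271 (mod 1043).
x_0 = 3^521 mod 1043 = 271.
x_0 ∉ {1, 1042} and s = 1, so 3 is a Miller–Rabin witness and 1043 is composite.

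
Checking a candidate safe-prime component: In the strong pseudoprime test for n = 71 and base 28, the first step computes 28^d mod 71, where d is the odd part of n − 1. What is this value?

70

n − 1 = 70 = 2^1 · 35, so s = 1 and d = 35.
28^35 mod 71 = 70.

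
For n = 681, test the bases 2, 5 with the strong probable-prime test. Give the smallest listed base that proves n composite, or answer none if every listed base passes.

n − 1 = 680 = 2^3 · 85, so s = 3 and d = 85.
Base 2: x_0 = 2^85 mod 681 = 392. x_0 is neither 1 nor 680, so continue squaring. x_1 = 392^2 mod 681 = 439. x_2 = 439^2 mod 681 = 679. Reached i = s−1 = 2 without hitting −1: 2 is a Miller–Rabin witness and 681 is composite.
Base 5: x_0 = 5^85 mod 681 = 542. x_0 is neither 1 nor 680, so continue squaring. x_1 = 542^2 mod 681 = 253. x_2 = 253^2 mod 681 = 676. Reached i = s−1 = 2 without hitting −1: 5 is a Miller–Rabin witness and 681 is composite.
The smallest witness among the given bases is 2.

2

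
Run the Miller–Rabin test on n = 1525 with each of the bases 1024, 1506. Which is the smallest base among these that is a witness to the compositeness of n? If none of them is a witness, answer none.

n − 1 = 1524 = 2^2 · 381, so s = 2 and d = 381.
Base 1024: x_0 = 1024^381 mod 1525 = 1524. x_0 = 1524 ≡ −1, so 1024 is not a witness.
Base 1506: x_0 = 1506^381 mod 1525 = 1156. x_0 is neither 1 nor 1524, so continue squaring. x_1 = 1156^2 mod 1525 = 436. Reached i = s−1 = 1 without hitting −1: 1506 is a Miller–Rabin witness and 1525 is composite.
The smallest witness among the given bases is 1506.

1506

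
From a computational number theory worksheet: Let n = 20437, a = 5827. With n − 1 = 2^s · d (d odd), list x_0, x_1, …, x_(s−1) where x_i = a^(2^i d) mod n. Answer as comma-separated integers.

n − 1 = 20436 = 2^2 · 5109, so s = 2 and d = 5109.
x_0 = 5827^5109 mod 20437 = 10930.
x_1 = 10930^2 mod 20437 = 10635.

10930, 10635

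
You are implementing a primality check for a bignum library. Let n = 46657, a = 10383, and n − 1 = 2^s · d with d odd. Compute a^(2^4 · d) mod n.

1

n − 1 = 46656 = 2^6 · 729, so s = 6 and d = 729.
Repeated squaring mod 46657: 10383^1 ≡ 10383, 10383^2 ≡ 29019, 10383^4 ≡ 36825, 10383^8 ≡ 41577, 10383^16 ≡ 5079, 10383^32 ≡ 41577, 10383^64 ≡ 5079, 10383^128 ≡ 41577, 10383^256 ≡ 5079, 10383^512 ≡ 41577.
729 = 512 + 128 + 64 + 16 + 8 + 1, so 10383^729 ≡ 41577·41577·5079·5079·41577·10383 ≡ 23427 (mod 46657).
x_0 = 23427.
x_1 = 23427^2 mod 46657 = 44695.
x_2 = 44695^2 mod 46657 = 23570.
x_3 = 23570^2 mod 46657 = 1.
x_4 = 1^2 mod 46657 = 1.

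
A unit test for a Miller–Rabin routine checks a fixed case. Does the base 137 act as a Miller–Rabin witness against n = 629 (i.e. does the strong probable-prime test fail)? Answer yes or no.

n − 1 = 628 = 2^2 · 157, so s = 2 and d = 157.
x_0 = 137^157 mod 629 = 137.
x_0 is neither 1 nor 628, so continue squaring.
x_1 = 137^2 mod 629 = 528.
Reached i = s−1 = 1 without hitting −1: 137 is a Miller–Rabin witness and 629 is composite.

yes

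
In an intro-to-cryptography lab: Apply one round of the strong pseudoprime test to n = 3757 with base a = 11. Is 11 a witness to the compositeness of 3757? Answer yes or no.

n − 1 = 3756 = 2^2 · 939, so s = 2 and d = 939.
x_0 = 11^939 mod 3757 = 590.
x_0 is neither 1 nor 3756, so continue squaring.
x_1 = 590^2 mod 3757 = 2456.
Reached i = s−1 = 1 without hitting −1: 11 is a Miller–Rabin witness and 3757 is composite.

yes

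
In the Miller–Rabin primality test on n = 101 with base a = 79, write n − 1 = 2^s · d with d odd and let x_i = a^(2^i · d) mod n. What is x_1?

n − 1 = 100 = 2^2 · 25, so s = 2 and d = 25.
Repeated squaring mod 101: 79^1 ≡ 79, 79^2 ≡ 80, 79^4 ≡ 37, 79^8 ≡ 56, 79^16 ≡ 5.
25 = 16 + 8 + 1, so 79^25 ≡ 5·56·79 ≡ 1 (mod 101).
x_0 = 1.
x_1 = 1^2 mod 101 = 1.

1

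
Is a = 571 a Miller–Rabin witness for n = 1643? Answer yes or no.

yes

n − 1 = 1642 = 2^1 · 821, so s = 1 and d = 821.
x_0 = 571^821 mod 1643 = 344.
x_0 ∉ {1, 1642} and s = 1, so 571 is a Miller–Rabin witness and 1643 is composite.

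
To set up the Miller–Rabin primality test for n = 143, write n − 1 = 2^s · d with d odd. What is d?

Halving: 142 → 71; 71 is odd.
So 142 = 2^1 · 71.

71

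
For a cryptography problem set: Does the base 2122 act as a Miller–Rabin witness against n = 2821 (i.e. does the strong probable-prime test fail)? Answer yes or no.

n − 1 = 2820 = 2^2 · 705, so s = 2 and d = 705.
By repeated squaring, 2122^705 ≡ 1 (mod 2821).
x_0 = 2122^705 mod 2821 = 1.
x_0 = 1, so 2122 is not a witness.

no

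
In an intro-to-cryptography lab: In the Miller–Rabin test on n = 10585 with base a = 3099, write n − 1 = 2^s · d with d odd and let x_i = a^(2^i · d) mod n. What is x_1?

n − 1 = 10584 = 2^3 · 1323, so s = 3 and d = 1323.
x_0 = 3099^1323 mod 10585 = 5424.
x_1 = 5424^2 mod 10585 = 4061.

4061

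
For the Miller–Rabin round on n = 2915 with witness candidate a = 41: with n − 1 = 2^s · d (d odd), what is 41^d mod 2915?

1366

n − 1 = 2914 = 2^1 · 1457, so s = 1 and d = 1457.
Repeated squaring mod 2915: 41^1 ≡ 41, 41^2 ≡ 1681, 41^4 ≡ 1126, 41^8 ≡ 2766, 41^16 ≡ 1796, 41^32 ≡ 1626, 41^64 ≡ 2886, 41^128 ≡ 841, 41^256 ≡ 1851, 41^512 ≡ 1076, 41^1024 ≡ 521.
1457 = 1024 + 256 + 128 + 32 + 16 + 1, so 41^1457 ≡ 521·1851·841·1626·1796·41 ≡ 1366 (mod 2915).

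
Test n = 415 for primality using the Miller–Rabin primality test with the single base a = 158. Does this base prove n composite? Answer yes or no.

n − 1 = 414 = 2^1 · 207, so s = 1 and d = 207.
x_0 = 158^207 mod 415 = 147.
x_0 ∉ {1, 414} and s = 1, so 158 is a Miller–Rabin witness and 415 is composite.

yes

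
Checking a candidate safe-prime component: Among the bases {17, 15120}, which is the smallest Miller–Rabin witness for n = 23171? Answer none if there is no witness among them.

n − 1 = 23170 = 2^1 · 11585, so s = 1 and d = 11585.
Base 17: x_0 = 17^11585 mod 23171 = 1003. x_0 ∉ {1, 23170} and s = 1, so 17 is a Miller–Rabin witness and 23171 is composite.
Base 15120: x_0 = 15120^11585 mod 23171 = 6484. x_0 ∉ {1, 23170} and s = 1, so 15120 is a Miller–Rabin witness and 23171 is composite.
The smallest witness among the given bases is 17.

17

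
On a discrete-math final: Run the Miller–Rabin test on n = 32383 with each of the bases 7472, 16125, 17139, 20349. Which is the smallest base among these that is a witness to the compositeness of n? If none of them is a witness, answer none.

n − 1 = 32382 = 2^1 · 16191, so s = 1 and d = 16191.
Base 7472: x_0 = 7472^16191 mod 32383 = 32382. x_0 = 32382 ≡ −1, so 7472 is not a witness.
Base 16125: x_0 = 16125^16191 mod 32383 = 18013. x_0 ∉ {1, 32382} and s = 1, so 16125 is a Miller–Rabin witness and 32383 is composite.
Base 17139: x_0 = 17139^16191 mod 32383 = 21523. x_0 ∉ {1, 32382} and s = 1, so 17139 is a Miller–Rabin witness and 32383 is composite.
Base 20349: x_0 = 20349^16191 mod 32383 = 1715. x_0 ∉ {1, 32382} and s = 1, so 20349 is a Miller–Rabin witness and 32383 is composite.
The smallest witness among the given bases is 16125.

16125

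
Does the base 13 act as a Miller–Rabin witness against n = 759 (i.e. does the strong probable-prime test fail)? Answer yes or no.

n − 1 = 758 = 2^1 · 379, so s = 1 and d = 379.
Repeated squaring mod 759: 13^1 ≡ 13, 13^2 ≡ 169, 13^4 ≡ 478, 13^8 ≡ 25, 13^16 ≡ 625, 13^32 ≡ 499, 13^64 ≡ 49, 13^128 ≡ 124, 13^256 ≡ 196.
379 = 256 + 64 + 32 + 16 + 8 + 2 + 1, so 13^379 ≡ 196·49·499·625·25·169·13 ≡ 556 (mod 759).
x_0 = 13^379 mod 759 = 556.
x_0 ∉ {1, 758} and s = 1, so 13 is a Miller–Rabin witness and 759 is composite.

yes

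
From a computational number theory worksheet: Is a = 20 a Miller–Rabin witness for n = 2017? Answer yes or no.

n − 1 = 2016 = 2^5 · 63, so s = 5 and d = 63.
By repeated squaring, 20^63 ≡ 312 (mod 2017).
x_0 = 20^63 mod 2017 = 312.
x_0 is neither 1 nor 2016, so continue squaring.
x_1 = 312^2 mod 2017 = 528.
x_2 = 528^2 mod 2017 = 438.
x_3 = 438^2 mod 2017 = 229.
x_4 = 229^2 mod 2017 = 2016.
x_4 ≡ −1, so 20 is not a witness.

no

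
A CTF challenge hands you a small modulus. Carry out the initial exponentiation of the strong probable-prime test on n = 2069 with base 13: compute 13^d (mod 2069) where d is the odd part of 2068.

164

n − 1 = 2068 = 2^2 · 517, so s = 2 and d = 517.
13^517 mod 2069 = 164.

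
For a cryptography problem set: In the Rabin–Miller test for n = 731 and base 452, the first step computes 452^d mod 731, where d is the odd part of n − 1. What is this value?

n − 1 = 730 = 2^1 · 365, so s = 1 and d = 365.
Repeated squaring mod 731: 452^1 ≡ 452, 452^2 ≡ 355, 452^4 ≡ 293, 452^8 ≡ 322, 452^16 ≡ 613, 452^32 ≡ 35, 452^64 ≡ 494, 452^128 ≡ 613, 452^256 ≡ 35.
365 = 256 + 64 + 32 + 8 + 4 + 1, so 452^365 ≡ 35·494·35·322·293·452 ≡ 538 (mod 731).

538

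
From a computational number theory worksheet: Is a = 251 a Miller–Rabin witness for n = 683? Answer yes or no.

no

n − 1 = 682 = 2^1 · 341, so s = 1 and d = 341.
x_0 = 251^341 mod 683 = 682.
x_0 = 682 ≡ −1, so 251 is not a witness.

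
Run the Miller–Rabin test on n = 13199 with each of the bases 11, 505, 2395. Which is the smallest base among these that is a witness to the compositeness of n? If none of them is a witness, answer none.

n − 1 = 13198 = 2^1 · 6599, so s = 1 and d = 6599.
Base 11: x_0 = 11^6599 mod 13199 = 1803. x_0 ∉ {1, 13198} and s = 1, so 11 is a Miller–Rabin witness and 13199 is composite.
Base 505: x_0 = 505^6599 mod 13199 = 9501. x_0 ∉ {1, 13198} and s = 1, so 505 is a Miller–Rabin witness and 13199 is composite.
Base 2395: x_0 = 2395^6599 mod 13199 = 1671. x_0 ∉ {1, 13198} and s = 1, so 2395 is a Miller–Rabin witness and 13199 is composite.
The smallest witness among the given bases is 11.

11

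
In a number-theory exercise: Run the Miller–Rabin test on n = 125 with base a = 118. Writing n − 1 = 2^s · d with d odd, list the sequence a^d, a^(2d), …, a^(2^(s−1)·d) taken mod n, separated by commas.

7, 49

n − 1 = 124 = 2^2 · 31, so s = 2 and d = 31.
x_0 = 118^31 mod 125 = 7.
x_1 = 7^2 mod 125 = 49.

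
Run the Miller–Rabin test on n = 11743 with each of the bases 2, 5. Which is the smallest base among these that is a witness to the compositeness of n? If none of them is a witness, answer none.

n − 1 = 11742 = 2^1 · 5871, so s = 1 and d = 5871.
Base 2: x_0 = 2^5871 mod 11743 = 1. x_0 = 1, so 2 is not a witness.
Base 5: x_0 = 5^5871 mod 11743 = 11742. x_0 = 11742 ≡ −1, so 5 is not a witness.
No listed base is a witness for 11743.

none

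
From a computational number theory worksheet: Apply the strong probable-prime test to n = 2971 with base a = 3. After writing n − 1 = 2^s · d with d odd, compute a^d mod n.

2970

n − 1 = 2970 = 2^1 · 1485, so s = 1 and d = 1485.
3^1485 mod 2971 = 2970.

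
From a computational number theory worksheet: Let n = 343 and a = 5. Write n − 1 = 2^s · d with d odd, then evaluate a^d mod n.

321

n − 1 = 342 = 2^1 · 171, so s = 1 and d = 171.
5^171 mod 343 = 321.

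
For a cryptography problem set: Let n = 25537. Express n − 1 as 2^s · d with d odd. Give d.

Halving: 25536 → 12768 → 6384 → 3192 → 1596 → 798 → 399; 399 is odd.
So 25536 = 2^6 · 399.

399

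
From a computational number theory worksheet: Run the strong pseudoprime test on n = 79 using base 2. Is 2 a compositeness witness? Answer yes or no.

no

n − 1 = 78 = 2^1 · 39, so s = 1 and d = 39.
Repeated squaring mod 79: 2^1 ≡ 2, 2^2 ≡ 4, 2^4 ≡ 16, 2^8 ≡ 19, 2^16 ≡ 45, 2^32 ≡ 50.
39 = 32 + 4 + 2 + 1, so 2^39 ≡ 50·16·4·2 ≡ 1 (mod 79).
x_0 = 2^39 mod 79 = 1.
x_0 = 1, so 2 is not a witness.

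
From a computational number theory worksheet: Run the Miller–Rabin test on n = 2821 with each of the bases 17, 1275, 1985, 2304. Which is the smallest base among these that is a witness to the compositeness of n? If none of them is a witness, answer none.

n − 1 = 2820 = 2^2 · 705, so s = 2 and d = 705.
Base 17: x_0 = 17^705 mod 2821 = 2820. x_0 = 2820 ≡ −1, so 17 is not a witness.
Base 1275: x_0 = 1275^705 mod 2821 = 1. x_0 = 1, so 1275 is not a witness.
Base 1985: x_0 = 1985^705 mod 2821 = 1. x_0 = 1, so 1985 is not a witness.
Base 2304: x_0 = 2304^705 mod 2821 = 1. x_0 = 1, so 2304 is not a witness.
No listed base is a witness for 2821.

none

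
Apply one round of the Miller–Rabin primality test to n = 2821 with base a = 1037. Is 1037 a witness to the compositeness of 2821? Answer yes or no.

yes

n − 1 = 2820 = 2^2 · 705, so s = 2 and d = 705.
Repeated squaring mod 2821: 1037^1 ≡ 1037, 1037^2 ≡ 568, 1037^4 ≡ 1030, 1037^8 ≡ 204, 1037^16 ≡ 2122, 1037^32 ≡ 568, 1037^64 ≡ 1030, 1037^128 ≡ 204, 1037^256 ≡ 2122, 1037^512 ≡ 568.
705 = 512 + 128 + 64 + 1, so 1037^705 ≡ 568·204·1030·1037 ≡ 1520 (mod 2821).
x_0 = 1037^705 mod 2821 = 1520.
x_0 is neither 1 nor 2820, so continue squaring.
x_1 = 1520^2 mod 2821 = 1.
x_1 = 1 but x_0 ≠ ±1, a nontrivial square root of 1 — 1037 is a witness and 2821 is composite.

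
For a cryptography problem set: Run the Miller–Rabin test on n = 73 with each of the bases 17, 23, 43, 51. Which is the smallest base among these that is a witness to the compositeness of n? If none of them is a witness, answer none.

n − 1 = 72 = 2^3 · 9, so s = 3 and d = 9.
Base 17: x_0 = 17^9 mod 73 = 63. x_0 is neither 1 nor 72, so continue squaring. x_1 = 63^2 mod 73 = 27. x_2 = 27^2 mod 73 = 72. x_2 ≡ −1, so 17 is not a witness.
Base 23: x_0 = 23^9 mod 73 = 46. x_0 is neither 1 nor 72, so continue squaring. x_1 = 46^2 mod 73 = 72. x_1 ≡ −1, so 23 is not a witness.
Base 43: x_0 = 43^9 mod 73 = 51. x_0 is neither 1 nor 72, so continue squaring. x_1 = 51^2 mod 73 = 46. x_2 = 46^2 mod 73 = 72. x_2 ≡ −1, so 43 is not a witness.
Base 51: x_0 = 51^9 mod 73 = 51. x_0 is neither 1 nor 72, so continue squaring. x_1 = 51^2 mod 73 = 46. x_2 = 46^2 mod 73 = 72. x_2 ≡ −1, so 51 is not a witness.
No listed base is a witness for 73.

none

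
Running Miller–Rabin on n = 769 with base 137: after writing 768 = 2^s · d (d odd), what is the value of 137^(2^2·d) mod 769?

n − 1 = 768 = 2^8 · 3, so s = 8 and d = 3.
x_0 = 137^3 mod 769 = 586.
x_1 = 586^2 mod 769 = 422.
x_2 = 422^2 mod 769 = 445.

445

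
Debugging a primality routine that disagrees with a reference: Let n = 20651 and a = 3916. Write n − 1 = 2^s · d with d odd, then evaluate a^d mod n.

n − 1 = 20650 = 2^1 · 10325, so s = 1 and d = 10325.
3916^10325 mod 20651 = 13217.

13217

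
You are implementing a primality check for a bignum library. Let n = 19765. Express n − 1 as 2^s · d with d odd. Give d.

Halving: 19764 → 9882 → 4941; 4941 is odd.
So 19764 = 2^2 · 4941.

4941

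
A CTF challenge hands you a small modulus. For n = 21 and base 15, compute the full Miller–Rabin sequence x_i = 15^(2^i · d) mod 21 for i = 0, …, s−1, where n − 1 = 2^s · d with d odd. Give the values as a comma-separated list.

15, 15

n − 1 = 20 = 2^2 · 5, so s = 2 and d = 5.
x_0 = 15^5 mod 21 = 15.
x_1 = 15^2 mod 21 = 15.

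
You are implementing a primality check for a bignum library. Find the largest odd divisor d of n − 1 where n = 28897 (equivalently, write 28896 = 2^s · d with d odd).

903

Halving: 28896 → 14448 → 7224 → 3612 → 1806 → 903; 903 is odd.
So 28896 = 2^5 · 903.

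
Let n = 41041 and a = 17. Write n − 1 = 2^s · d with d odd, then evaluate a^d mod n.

33032

n − 1 = 41040 = 2^4 · 2565, so s = 4 and d = 2565.
17^2565 mod 41041 = 33032.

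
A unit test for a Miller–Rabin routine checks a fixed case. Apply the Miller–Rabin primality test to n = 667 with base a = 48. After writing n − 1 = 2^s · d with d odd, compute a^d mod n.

n − 1 = 666 = 2^1 · 333, so s = 1 and d = 333.
Repeated squaring mod 667: 48^1 ≡ 48, 48^2 ≡ 303, 48^4 ≡ 430, 48^8 ≡ 141, 48^16 ≡ 538, 48^32 ≡ 633, 48^64 ≡ 489, 48^128 ≡ 335, 48^256 ≡ 169.
333 = 256 + 64 + 8 + 4 + 1, so 48^333 ≡ 169·489·141·430·48 ≡ 31 (mod 667).

31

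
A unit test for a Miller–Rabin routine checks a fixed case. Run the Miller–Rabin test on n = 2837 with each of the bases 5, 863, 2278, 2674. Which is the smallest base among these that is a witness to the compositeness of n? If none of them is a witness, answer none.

n − 1 = 2836 = 2^2 · 709, so s = 2 and d = 709.
Base 5: x_0 = 5^709 mod 2837 = 2421. x_0 is neither 1 nor 2836, so continue squaring. x_1 = 2421^2 mod 2837 = 2836. x_1 ≡ −1, so 5 is not a witness.
Base 863: x_0 = 863^709 mod 2837 = 1. x_0 = 1, so 863 is not a witness.
Base 2278: x_0 = 2278^709 mod 2837 = 416. x_0 is neither 1 nor 2836, so continue squaring. x_1 = 416^2 mod 2837 = 2836. x_1 ≡ −1, so 2278 is not a witness.
Base 2674: x_0 = 2674^709 mod 2837 = 416. x_0 is neither 1 nor 2836, so continue squaring. x_1 = 416^2 mod 2837 = 2836. x_1 ≡ −1, so 2674 is not a witness.
No listed base is a witness for 2837.

none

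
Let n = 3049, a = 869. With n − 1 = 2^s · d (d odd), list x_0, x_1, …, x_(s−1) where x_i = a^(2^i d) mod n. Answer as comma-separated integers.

n − 1 = 3048 = 2^3 · 381, so s = 3 and d = 381.
x_0 = 869^381 mod 3049 = 475.
x_1 = 475^2 mod 3049 = 3048.
x_2 = 3048^2 mod 3049 = 1.

475, 3048, 1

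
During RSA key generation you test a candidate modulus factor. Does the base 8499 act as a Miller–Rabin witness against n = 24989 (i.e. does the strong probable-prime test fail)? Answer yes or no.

n − 1 = 24988 = 2^2 · 6247, so s = 2 and d = 6247.
Repeated squaring mod 24989: 8499^1 ≡ 8499, 8499^2 ≡ 14791, 8499^4 ≡ 19975, 8499^8 ≡ 1262, 8499^16 ≡ 18337, 8499^32 ≡ 18574, 8499^64 ≡ 20331, 8499^128 ≡ 6512, 8499^256 ≡ 24800, 8499^512 ≡ 10732, 8499^1024 ≡ 1523, 8499^2048 ≡ 20541, 8499^4096 ≡ 18405.
6247 = 4096 + 2048 + 64 + 32 + 4 + 2 + 1, so 8499^6247 ≡ 18405·20541·20331·18574·19975·14791·8499 ≡ 1 (mod 24989).
x_0 = 8499^6247 mod 24989 = 1.
x_0 = 1, so 8499 is not a witness.

no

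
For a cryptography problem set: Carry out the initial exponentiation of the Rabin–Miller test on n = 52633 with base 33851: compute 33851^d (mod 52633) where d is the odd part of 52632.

10814

n − 1 = 52632 = 2^3 · 6579, so s = 3 and d = 6579.
33851^6579 mod 52633 = 10814.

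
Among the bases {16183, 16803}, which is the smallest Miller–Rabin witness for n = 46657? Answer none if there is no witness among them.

none

n − 1 = 46656 = 2^6 · 729, so s = 6 and d = 729.
Base 16183: x_0 = 16183^729 mod 46657 = 216. x_0 is neither 1 nor 46656, so continue squaring. x_1 = 216^2 mod 46657 = 46656. x_1 ≡ −1, so 16183 is not a witness.
Base 16803: x_0 = 16803^729 mod 46657 = 5260. x_0 is neither 1 nor 46656, so continue squaring. x_1 = 5260^2 mod 46657 = 46656. x_1 ≡ −1, so 16803 is not a witness.
No listed base is a witness for 46657.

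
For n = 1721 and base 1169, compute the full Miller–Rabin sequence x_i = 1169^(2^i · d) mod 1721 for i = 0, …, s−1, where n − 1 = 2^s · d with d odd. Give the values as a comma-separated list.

1720, 1, 1

n − 1 = 1720 = 2^3 · 215, so s = 3 and d = 215.
x_0 = 1169^215 mod 1721 = 1720.
x_1 = 1720^2 mod 1721 = 1.
x_2 = 1^2 mod 1721 = 1.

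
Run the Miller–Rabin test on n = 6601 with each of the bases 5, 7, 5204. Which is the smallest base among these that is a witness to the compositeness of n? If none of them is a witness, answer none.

n − 1 = 6600 = 2^3 · 825, so s = 3 and d = 825.
Base 5: x_0 = 5^825 mod 6601 = 3863. x_0 is neither 1 nor 6600, so continue squaring. x_1 = 3863^2 mod 6601 = 4509. x_2 = 4509^2 mod 6601 = 1. x_2 = 1 but x_1 ≠ ±1, a nontrivial square root of 1 — 5 is a witness and 6601 is composite.
Base 7: x_0 = 7^825 mod 6601 = 413. x_0 is neither 1 nor 6600, so continue squaring. x_1 = 413^2 mod 6601 = 5544. x_2 = 5544^2 mod 6601 = 1680. Reached i = s−1 = 2 without hitting −1: 7 is a Miller–Rabin witness and 6601 is composite.
Base 5204: x_0 = 5204^825 mod 6601 = 3359. x_0 is neither 1 nor 6600, so continue squaring. x_1 = 3359^2 mod 6601 = 1772. x_2 = 1772^2 mod 6601 = 4509. Reached i = s−1 = 2 without hitting −1: 5204 is a Miller–Rabin witness and 6601 is composite.
The smallest witness among the given bases is 5.

5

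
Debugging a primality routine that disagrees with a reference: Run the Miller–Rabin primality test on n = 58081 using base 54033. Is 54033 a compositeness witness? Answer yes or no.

n − 1 = 58080 = 2^5 · 1815, so s = 5 and d = 1815.
x_0 = 54033^1815 mod 58081 = 3886.
x_0 is neither 1 nor 58080, so continue squaring.
x_1 = 3886^2 mod 58081 = 58017.
x_2 = 58017^2 mod 58081 = 4096.
x_3 = 4096^2 mod 58081 = 49888.
x_4 = 49888^2 mod 58081 = 41694.
Reached i = s−1 = 4 without hitting −1: 54033 is a Miller–Rabin witness and 58081 is composite.

yes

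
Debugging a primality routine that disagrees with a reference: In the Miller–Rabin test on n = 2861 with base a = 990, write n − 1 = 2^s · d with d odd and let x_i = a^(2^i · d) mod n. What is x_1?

n − 1 = 2860 = 2^2 · 715, so s = 2 and d = 715.
x_0 = 990^715 mod 2861 = 1659.
x_1 = 1659^2 mod 2861 = 2860.

2860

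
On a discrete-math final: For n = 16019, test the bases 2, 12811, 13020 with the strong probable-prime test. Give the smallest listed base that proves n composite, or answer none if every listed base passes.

2

n − 1 = 16018 = 2^1 · 8009, so s = 1 and d = 8009.
Base 2: x_0 = 2^8009 mod 16019 = 13994. x_0 ∉ {1, 16018} and s = 1, so 2 is a Miller–Rabin witness and 16019 is composite.
Base 12811: x_0 = 12811^8009 mod 16019 = 6407. x_0 ∉ {1, 16018} and s = 1, so 12811 is a Miller–Rabin witness and 16019 is composite.
Base 13020: x_0 = 13020^8009 mod 16019 = 8459. x_0 ∉ {1, 16018} and s = 1, so 13020 is a Miller–Rabin witness and 16019 is composite.
The smallest witness among the given bases is 2.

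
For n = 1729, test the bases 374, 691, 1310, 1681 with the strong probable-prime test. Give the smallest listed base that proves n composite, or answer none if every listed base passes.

n − 1 = 1728 = 2^6 · 27, so s = 6 and d = 27.
Base 374: x_0 = 374^27 mod 1729 = 1728. x_0 = 1728 ≡ −1, so 374 is not a witness.
Base 691: x_0 = 691^27 mod 1729 = 1217. x_0 is neither 1 nor 1728, so continue squaring. x_1 = 1217^2 mod 1729 = 1065. x_2 = 1065^2 mod 1729 = 1. x_2 = 1 but x_1 ≠ ±1, a nontrivial square root of 1 — 691 is a witness and 1729 is composite.
Base 1310: x_0 = 1310^27 mod 1729 = 246. x_0 is neither 1 nor 1728, so continue squaring. x_1 = 246^2 mod 1729 = 1. x_1 = 1 but x_0 ≠ ±1, a nontrivial square root of 1 — 1310 is a witness and 1729 is composite.
Base 1681: x_0 = 1681^27 mod 1729 = 1065. x_0 is neither 1 nor 1728, so continue squaring. x_1 = 1065^2 mod 1729 = 1. x_1 = 1 but x_0 ≠ ±1, a nontrivial square root of 1 — 1681 is a witness and 1729 is composite.
The smallest witness among the given bases is 691.

691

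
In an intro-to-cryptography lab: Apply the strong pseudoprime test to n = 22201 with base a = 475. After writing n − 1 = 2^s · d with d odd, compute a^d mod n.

11325

n − 1 = 22200 = 2^3 · 2775, so s = 3 and d = 2775.
475^2775 mod 22201 = 11325.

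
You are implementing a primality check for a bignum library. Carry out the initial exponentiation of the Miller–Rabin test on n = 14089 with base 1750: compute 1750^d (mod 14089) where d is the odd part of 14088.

n − 1 = 14088 = 2^3 · 1761, so s = 3 and d = 1761.
Repeated squaring mod 14089: 1750^1 ≡ 1750, 1750^2 ≡ 5187, 1750^4 ≡ 9068, 1750^8 ≡ 5220, 1750^16 ≡ 274, 1750^32 ≡ 4631, 1750^64 ≡ 2703, 1750^128 ≡ 8107, 1750^256 ≡ 12353, 1750^512 ≡ 12739, 1750^1024 ≡ 5019.
1761 = 1024 + 512 + 128 + 64 + 32 + 1, so 1750^1761 ≡ 5019·12739·8107·2703·4631·1750 ≡ 3075 (mod 14089).

3075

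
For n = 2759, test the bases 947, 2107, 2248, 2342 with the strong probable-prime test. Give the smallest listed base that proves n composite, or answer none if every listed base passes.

n − 1 = 2758 = 2^1 · 1379, so s = 1 and d = 1379.
Base 947: x_0 = 947^1379 mod 2759 = 2336. x_0 ∉ {1, 2758} and s = 1, so 947 is a Miller–Rabin witness and 2759 is composite.
Base 2107: x_0 = 2107^1379 mod 2759 = 154. x_0 ∉ {1, 2758} and s = 1, so 2107 is a Miller–Rabin witness and 2759 is composite.
Base 2248: x_0 = 2248^1379 mod 2759 = 1211. x_0 ∉ {1, 2758} and s = 1, so 2248 is a Miller–Rabin witness and 2759 is composite.
Base 2342: x_0 = 2342^1379 mod 2759 = 2212. x_0 ∉ {1, 2758} and s = 1, so 2342 is a Miller–Rabin witness and 2759 is composite.
The smallest witness among the given bases is 947.

947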